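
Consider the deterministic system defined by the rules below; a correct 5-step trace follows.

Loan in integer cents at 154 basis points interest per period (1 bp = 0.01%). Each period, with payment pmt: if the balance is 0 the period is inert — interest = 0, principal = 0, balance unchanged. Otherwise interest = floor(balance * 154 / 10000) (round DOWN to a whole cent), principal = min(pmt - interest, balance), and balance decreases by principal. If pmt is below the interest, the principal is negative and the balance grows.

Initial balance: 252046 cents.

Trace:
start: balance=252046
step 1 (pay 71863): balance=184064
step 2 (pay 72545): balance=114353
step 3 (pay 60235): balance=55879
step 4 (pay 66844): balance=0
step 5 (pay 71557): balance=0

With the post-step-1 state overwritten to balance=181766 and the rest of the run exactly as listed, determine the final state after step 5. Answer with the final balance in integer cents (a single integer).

state after step 1 := balance=181766
step 2 (pay 72545): balance=112020
step 3 (pay 60235): balance=53510
step 4 (pay 66844): balance=0
step 5 (pay 71557): balance=0

0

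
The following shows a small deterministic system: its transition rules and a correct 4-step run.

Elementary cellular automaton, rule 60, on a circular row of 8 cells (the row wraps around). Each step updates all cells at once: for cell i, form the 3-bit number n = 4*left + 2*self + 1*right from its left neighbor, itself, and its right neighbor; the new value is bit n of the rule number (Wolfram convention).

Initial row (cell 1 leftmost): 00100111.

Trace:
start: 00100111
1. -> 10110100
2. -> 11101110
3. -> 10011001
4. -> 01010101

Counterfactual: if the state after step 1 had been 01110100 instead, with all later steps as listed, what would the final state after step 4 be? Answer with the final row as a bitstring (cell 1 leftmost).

state after step 1 := 01110100
2. -> 01001110
3. -> 01101001
4. -> 11011101

11011101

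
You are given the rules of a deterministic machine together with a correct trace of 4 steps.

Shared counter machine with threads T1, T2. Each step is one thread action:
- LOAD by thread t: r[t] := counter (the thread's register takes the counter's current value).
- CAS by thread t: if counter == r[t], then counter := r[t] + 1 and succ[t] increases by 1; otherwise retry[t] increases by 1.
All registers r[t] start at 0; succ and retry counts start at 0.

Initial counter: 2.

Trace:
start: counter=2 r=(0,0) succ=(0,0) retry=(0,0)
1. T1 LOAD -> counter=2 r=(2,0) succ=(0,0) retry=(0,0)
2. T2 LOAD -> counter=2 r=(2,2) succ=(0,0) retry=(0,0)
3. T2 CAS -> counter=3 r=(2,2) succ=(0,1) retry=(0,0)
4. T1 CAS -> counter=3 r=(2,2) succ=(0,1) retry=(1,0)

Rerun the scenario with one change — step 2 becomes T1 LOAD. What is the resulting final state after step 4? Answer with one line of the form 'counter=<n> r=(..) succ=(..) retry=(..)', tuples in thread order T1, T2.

counter=3 r=(2,0) succ=(1,0) retry=(0,1)

(re-executing from step 2 with the substitution; state before step 2: counter=2 r=(2,0) succ=(0,0) retry=(0,0))
2. T1 LOAD -> counter=2 r=(2,0) succ=(0,0) retry=(0,0)
3. T2 CAS -> counter=2 r=(2,0) succ=(0,0) retry=(0,1)
4. T1 CAS -> counter=3 r=(2,0) succ=(1,0) retry=(0,1)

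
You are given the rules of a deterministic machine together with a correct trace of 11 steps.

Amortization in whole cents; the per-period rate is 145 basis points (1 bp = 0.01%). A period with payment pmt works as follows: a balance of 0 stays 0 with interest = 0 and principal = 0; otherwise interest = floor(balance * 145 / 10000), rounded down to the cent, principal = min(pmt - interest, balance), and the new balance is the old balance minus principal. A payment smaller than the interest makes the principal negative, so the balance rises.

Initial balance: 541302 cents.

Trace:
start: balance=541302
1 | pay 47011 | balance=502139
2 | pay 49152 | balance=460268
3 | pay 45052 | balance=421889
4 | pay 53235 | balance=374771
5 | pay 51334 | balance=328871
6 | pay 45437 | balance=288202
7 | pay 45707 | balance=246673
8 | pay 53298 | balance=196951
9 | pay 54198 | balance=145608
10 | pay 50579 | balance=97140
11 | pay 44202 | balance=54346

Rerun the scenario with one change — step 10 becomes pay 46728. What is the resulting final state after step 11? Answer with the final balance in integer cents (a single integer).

58253

(re-executing from step 10 with the substitution; state before step 10: balance=145608)
10 | pay 46728 | balance=100991
11 | pay 44202 | balance=58253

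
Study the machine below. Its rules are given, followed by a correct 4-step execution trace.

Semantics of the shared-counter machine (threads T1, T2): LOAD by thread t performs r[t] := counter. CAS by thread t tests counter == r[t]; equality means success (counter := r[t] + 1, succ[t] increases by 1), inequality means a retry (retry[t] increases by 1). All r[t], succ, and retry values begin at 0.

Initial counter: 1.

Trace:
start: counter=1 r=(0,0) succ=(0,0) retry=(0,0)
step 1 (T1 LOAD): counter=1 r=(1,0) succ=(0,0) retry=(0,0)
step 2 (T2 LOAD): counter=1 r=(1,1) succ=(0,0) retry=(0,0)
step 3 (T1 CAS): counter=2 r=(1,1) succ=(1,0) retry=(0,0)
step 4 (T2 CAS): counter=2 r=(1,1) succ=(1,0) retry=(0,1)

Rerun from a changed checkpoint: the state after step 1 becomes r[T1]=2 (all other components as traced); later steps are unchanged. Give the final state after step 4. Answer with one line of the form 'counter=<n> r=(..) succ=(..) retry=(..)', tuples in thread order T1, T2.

counter=2 r=(2,1) succ=(0,1) retry=(1,0)

state after step 1 := counter=1 r=(2,0) succ=(0,0) retry=(0,0)
step 2 (T2 LOAD): counter=1 r=(2,1) succ=(0,0) retry=(0,0)
step 3 (T1 CAS): counter=1 r=(2,1) succ=(0,0) retry=(1,0)
step 4 (T2 CAS): counter=2 r=(2,1) succ=(0,1) retry=(1,0)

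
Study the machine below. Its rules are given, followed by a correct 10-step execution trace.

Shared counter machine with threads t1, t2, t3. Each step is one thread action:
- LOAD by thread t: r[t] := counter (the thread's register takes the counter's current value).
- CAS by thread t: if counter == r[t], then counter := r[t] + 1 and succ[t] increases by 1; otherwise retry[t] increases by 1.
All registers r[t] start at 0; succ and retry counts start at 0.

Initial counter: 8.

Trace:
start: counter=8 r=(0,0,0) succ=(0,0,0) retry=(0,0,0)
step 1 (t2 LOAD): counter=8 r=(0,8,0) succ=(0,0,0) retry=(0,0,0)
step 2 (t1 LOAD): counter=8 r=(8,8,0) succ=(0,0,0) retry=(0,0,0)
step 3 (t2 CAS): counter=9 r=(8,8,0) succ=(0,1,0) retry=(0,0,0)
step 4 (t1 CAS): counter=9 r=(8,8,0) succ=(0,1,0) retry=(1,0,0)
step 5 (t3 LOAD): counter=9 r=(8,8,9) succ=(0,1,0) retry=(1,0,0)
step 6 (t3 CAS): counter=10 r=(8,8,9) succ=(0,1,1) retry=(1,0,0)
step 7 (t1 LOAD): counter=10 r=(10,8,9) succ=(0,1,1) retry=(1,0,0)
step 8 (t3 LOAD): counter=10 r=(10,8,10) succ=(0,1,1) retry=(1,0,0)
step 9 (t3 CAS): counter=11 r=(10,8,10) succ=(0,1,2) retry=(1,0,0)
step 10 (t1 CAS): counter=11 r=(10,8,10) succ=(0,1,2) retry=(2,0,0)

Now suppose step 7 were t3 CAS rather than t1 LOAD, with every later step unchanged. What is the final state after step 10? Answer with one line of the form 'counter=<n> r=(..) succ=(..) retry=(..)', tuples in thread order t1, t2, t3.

(re-executing from step 7 with the substitution; state before step 7: counter=10 r=(8,8,9) succ=(0,1,1) retry=(1,0,0))
step 7 (t3 CAS): counter=10 r=(8,8,9) succ=(0,1,1) retry=(1,0,1)
step 8 (t3 LOAD): counter=10 r=(8,8,10) succ=(0,1,1) retry=(1,0,1)
step 9 (t3 CAS): counter=11 r=(8,8,10) succ=(0,1,2) retry=(1,0,1)
step 10 (t1 CAS): counter=11 r=(8,8,10) succ=(0,1,2) retry=(2,0,1)

counter=11 r=(8,8,10) succ=(0,1,2) retry=(2,0,1)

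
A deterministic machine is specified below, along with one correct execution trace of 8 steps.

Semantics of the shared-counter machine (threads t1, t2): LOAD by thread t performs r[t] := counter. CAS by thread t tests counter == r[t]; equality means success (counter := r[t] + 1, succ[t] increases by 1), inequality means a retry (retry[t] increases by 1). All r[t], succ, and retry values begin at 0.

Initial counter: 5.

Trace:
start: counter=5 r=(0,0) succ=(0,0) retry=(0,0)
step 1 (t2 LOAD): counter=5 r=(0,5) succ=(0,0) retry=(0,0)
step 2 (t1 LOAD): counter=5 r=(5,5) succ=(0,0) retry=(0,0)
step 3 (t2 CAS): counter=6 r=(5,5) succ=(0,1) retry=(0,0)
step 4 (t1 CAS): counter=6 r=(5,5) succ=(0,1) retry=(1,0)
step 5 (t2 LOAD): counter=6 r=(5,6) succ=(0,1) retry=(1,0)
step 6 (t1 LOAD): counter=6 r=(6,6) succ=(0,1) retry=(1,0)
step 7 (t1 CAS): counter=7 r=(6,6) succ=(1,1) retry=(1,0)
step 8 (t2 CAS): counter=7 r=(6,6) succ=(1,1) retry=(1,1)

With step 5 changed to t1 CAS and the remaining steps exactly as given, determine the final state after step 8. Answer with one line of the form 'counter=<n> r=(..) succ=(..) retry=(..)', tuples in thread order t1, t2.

(re-executing from step 5 with the substitution; state before step 5: counter=6 r=(5,5) succ=(0,1) retry=(1,0))
step 5 (t1 CAS): counter=6 r=(5,5) succ=(0,1) retry=(2,0)
step 6 (t1 LOAD): counter=6 r=(6,5) succ=(0,1) retry=(2,0)
step 7 (t1 CAS): counter=7 r=(6,5) succ=(1,1) retry=(2,0)
step 8 (t2 CAS): counter=7 r=(6,5) succ=(1,1) retry=(2,1)

counter=7 r=(6,5) succ=(1,1) retry=(2,1)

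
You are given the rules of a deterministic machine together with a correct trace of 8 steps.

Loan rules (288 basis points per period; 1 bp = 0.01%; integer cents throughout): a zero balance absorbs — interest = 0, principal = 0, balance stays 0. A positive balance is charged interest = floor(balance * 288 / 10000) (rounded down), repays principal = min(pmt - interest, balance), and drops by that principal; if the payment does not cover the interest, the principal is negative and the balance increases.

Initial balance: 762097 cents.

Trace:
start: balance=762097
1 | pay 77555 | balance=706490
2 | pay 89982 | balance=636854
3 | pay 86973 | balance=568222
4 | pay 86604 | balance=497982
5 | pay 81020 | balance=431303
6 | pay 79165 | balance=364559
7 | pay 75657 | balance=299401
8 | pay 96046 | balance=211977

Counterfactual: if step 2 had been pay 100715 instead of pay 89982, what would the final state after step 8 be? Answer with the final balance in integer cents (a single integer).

(re-executing from step 2 with the substitution; state before step 2: balance=706490)
2 | pay 100715 | balance=626121
3 | pay 86973 | balance=557180
4 | pay 86604 | balance=486622
5 | pay 81020 | balance=419616
6 | pay 79165 | balance=352535
7 | pay 75657 | balance=287031
8 | pay 96046 | balance=199251

199251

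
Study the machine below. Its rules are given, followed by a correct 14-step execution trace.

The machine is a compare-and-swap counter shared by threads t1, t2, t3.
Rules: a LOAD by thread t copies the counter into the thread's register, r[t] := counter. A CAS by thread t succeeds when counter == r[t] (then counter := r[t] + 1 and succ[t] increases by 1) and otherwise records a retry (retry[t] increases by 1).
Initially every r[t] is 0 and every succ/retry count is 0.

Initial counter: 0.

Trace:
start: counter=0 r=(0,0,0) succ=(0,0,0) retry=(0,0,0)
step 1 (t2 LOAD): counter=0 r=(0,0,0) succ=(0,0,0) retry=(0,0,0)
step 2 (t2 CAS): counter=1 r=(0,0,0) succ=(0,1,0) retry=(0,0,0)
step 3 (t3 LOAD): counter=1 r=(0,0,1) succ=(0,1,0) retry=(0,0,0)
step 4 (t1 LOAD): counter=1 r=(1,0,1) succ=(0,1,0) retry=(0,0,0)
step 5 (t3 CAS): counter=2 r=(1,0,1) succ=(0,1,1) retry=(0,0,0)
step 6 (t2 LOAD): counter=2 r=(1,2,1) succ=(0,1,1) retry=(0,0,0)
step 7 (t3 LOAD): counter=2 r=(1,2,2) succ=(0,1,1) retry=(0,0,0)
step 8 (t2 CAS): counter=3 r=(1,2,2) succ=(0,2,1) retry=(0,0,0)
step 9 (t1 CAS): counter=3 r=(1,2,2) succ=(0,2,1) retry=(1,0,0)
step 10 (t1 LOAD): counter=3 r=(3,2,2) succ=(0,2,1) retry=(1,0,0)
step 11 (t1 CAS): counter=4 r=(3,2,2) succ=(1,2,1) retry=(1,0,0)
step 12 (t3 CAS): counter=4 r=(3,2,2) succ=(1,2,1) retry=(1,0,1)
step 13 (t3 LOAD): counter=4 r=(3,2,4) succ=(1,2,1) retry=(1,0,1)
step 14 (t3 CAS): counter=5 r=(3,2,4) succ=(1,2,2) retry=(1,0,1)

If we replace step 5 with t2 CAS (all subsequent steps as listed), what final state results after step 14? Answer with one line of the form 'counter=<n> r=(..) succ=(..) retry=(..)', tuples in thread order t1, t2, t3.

counter=4 r=(2,1,3) succ=(1,2,1) retry=(1,1,1)

(re-executing from step 5 with the substitution; state before step 5: counter=1 r=(1,0,1) succ=(0,1,0) retry=(0,0,0))
step 5 (t2 CAS): counter=1 r=(1,0,1) succ=(0,1,0) retry=(0,1,0)
step 6 (t2 LOAD): counter=1 r=(1,1,1) succ=(0,1,0) retry=(0,1,0)
step 7 (t3 LOAD): counter=1 r=(1,1,1) succ=(0,1,0) retry=(0,1,0)
step 8 (t2 CAS): counter=2 r=(1,1,1) succ=(0,2,0) retry=(0,1,0)
step 9 (t1 CAS): counter=2 r=(1,1,1) succ=(0,2,0) retry=(1,1,0)
step 10 (t1 LOAD): counter=2 r=(2,1,1) succ=(0,2,0) retry=(1,1,0)
step 11 (t1 CAS): counter=3 r=(2,1,1) succ=(1,2,0) retry=(1,1,0)
step 12 (t3 CAS): counter=3 r=(2,1,1) succ=(1,2,0) retry=(1,1,1)
step 13 (t3 LOAD): counter=3 r=(2,1,3) succ=(1,2,0) retry=(1,1,1)
step 14 (t3 CAS): counter=4 r=(2,1,3) succ=(1,2,1) retry=(1,1,1)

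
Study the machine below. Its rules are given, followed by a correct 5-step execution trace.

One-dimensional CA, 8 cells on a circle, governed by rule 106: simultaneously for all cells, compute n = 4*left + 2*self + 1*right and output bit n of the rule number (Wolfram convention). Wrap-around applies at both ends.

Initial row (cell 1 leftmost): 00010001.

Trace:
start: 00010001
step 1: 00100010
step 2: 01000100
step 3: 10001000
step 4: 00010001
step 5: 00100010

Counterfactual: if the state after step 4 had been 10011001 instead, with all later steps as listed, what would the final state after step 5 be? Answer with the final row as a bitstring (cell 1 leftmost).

state after step 4 := 10011001
step 5: 10111011

10111011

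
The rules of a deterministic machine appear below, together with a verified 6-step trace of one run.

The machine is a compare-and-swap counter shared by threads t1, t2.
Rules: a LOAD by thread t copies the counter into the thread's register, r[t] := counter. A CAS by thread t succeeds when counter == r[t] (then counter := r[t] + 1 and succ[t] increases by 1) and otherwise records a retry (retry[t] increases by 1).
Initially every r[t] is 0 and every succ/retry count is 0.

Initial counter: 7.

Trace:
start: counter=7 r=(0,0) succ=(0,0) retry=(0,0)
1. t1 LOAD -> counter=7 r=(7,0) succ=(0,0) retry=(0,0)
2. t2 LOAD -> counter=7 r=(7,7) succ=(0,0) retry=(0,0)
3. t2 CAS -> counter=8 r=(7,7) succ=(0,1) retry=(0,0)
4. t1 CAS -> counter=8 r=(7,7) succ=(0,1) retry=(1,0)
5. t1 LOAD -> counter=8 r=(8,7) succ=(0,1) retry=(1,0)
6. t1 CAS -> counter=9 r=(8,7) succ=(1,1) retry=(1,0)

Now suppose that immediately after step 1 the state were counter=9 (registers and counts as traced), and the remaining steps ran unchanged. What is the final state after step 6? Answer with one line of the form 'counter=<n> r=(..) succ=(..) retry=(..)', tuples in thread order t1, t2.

counter=11 r=(10,9) succ=(1,1) retry=(1,0)

state after step 1 := counter=9 r=(7,0) succ=(0,0) retry=(0,0)
2. t2 LOAD -> counter=9 r=(7,9) succ=(0,0) retry=(0,0)
3. t2 CAS -> counter=10 r=(7,9) succ=(0,1) retry=(0,0)
4. t1 CAS -> counter=10 r=(7,9) succ=(0,1) retry=(1,0)
5. t1 LOAD -> counter=10 r=(10,9) succ=(0,1) retry=(1,0)
6. t1 CAS -> counter=11 r=(10,9) succ=(1,1) retry=(1,0)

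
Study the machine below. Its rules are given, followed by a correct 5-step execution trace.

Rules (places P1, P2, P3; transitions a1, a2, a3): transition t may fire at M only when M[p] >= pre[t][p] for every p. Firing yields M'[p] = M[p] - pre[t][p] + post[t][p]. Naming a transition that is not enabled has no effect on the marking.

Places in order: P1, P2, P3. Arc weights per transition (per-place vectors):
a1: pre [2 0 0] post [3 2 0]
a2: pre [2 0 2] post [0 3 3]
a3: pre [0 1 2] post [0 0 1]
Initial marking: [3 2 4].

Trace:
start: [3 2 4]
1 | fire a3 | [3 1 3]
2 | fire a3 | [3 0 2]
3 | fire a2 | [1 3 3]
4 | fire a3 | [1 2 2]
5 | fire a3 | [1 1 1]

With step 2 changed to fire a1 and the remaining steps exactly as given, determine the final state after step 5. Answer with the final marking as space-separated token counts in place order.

2 4 2

(re-executing from step 2 with the substitution; state before step 2: [3 1 3])
2 | fire a1 | [4 3 3]
3 | fire a2 | [2 6 4]
4 | fire a3 | [2 5 3]
5 | fire a3 | [2 4 2]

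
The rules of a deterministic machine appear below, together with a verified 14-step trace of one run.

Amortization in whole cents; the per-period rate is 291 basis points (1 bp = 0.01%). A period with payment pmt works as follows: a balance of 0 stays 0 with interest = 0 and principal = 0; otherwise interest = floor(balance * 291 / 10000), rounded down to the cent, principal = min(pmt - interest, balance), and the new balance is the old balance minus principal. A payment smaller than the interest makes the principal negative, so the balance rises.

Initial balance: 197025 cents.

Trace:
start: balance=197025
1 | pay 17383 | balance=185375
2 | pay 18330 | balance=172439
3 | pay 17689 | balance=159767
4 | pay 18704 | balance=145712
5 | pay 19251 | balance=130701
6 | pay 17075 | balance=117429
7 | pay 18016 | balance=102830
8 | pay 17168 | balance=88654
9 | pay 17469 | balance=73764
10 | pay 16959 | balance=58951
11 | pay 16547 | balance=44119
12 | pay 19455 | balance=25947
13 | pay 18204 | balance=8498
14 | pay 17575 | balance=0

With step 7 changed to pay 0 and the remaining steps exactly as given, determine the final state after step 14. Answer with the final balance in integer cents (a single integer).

(re-executing from step 7 with the substitution; state before step 7: balance=117429)
7 | pay 0 | balance=120846
8 | pay 17168 | balance=107194
9 | pay 17469 | balance=92844
10 | pay 16959 | balance=78586
11 | pay 16547 | balance=64325
12 | pay 19455 | balance=46741
13 | pay 18204 | balance=29897
14 | pay 17575 | balance=13192

13192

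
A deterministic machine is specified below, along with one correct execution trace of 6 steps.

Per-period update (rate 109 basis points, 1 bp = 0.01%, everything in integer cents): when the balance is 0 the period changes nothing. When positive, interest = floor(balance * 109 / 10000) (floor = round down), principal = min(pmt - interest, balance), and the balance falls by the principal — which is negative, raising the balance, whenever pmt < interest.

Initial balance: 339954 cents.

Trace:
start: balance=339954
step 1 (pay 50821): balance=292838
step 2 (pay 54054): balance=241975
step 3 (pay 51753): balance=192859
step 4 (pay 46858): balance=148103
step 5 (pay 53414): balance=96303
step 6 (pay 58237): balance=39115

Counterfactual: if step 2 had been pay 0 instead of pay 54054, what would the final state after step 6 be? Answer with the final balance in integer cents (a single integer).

95564

(re-executing from step 2 with the substitution; state before step 2: balance=292838)
step 2 (pay 0): balance=296029
step 3 (pay 51753): balance=247502
step 4 (pay 46858): balance=203341
step 5 (pay 53414): balance=152143
step 6 (pay 58237): balance=95564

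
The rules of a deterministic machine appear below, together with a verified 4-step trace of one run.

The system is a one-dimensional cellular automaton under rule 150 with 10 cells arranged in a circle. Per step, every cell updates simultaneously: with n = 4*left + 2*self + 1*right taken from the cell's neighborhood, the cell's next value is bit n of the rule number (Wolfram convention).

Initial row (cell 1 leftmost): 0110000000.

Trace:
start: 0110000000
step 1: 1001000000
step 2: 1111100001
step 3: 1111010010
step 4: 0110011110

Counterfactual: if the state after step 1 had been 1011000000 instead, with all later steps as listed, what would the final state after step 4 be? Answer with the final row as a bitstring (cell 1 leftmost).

1100101111

state after step 1 := 1011000000
step 2: 1000100001
step 3: 0101110010
step 4: 1100101111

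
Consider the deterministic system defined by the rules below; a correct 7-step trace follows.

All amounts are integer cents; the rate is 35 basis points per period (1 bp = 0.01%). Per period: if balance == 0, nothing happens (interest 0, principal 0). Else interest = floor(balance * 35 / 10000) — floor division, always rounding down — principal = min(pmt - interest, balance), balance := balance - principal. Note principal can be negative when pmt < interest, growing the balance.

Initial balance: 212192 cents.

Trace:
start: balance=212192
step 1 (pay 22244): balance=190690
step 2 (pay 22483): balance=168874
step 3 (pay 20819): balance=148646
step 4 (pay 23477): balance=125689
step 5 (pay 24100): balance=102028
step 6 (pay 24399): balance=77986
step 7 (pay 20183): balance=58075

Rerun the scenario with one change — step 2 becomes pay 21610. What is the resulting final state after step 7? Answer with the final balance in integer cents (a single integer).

(re-executing from step 2 with the substitution; state before step 2: balance=190690)
step 2 (pay 21610): balance=169747
step 3 (pay 20819): balance=149522
step 4 (pay 23477): balance=126568
step 5 (pay 24100): balance=102910
step 6 (pay 24399): balance=78871
step 7 (pay 20183): balance=58964

58964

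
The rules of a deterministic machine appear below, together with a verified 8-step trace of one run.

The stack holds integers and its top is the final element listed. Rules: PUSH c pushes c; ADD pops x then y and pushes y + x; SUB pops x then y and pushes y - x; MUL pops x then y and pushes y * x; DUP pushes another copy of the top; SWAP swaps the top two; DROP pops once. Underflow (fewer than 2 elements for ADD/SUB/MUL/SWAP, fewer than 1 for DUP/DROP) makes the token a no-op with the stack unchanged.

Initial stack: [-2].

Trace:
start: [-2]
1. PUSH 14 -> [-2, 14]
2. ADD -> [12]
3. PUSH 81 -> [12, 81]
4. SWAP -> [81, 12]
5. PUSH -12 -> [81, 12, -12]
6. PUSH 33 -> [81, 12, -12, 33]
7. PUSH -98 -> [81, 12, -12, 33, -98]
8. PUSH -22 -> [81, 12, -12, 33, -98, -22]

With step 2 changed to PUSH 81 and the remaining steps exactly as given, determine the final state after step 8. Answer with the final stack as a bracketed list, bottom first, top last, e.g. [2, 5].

(re-executing from step 2 with the substitution; state before step 2: [-2, 14])
2. PUSH 81 -> [-2, 14, 81]
3. PUSH 81 -> [-2, 14, 81, 81]
4. SWAP -> [-2, 14, 81, 81]
5. PUSH -12 -> [-2, 14, 81, 81, -12]
6. PUSH 33 -> [-2, 14, 81, 81, -12, 33]
7. PUSH -98 -> [-2, 14, 81, 81, -12, 33, -98]
8. PUSH -22 -> [-2, 14, 81, 81, -12, 33, -98, -22]

[-2, 14, 81, 81, -12, 33, -98, -22]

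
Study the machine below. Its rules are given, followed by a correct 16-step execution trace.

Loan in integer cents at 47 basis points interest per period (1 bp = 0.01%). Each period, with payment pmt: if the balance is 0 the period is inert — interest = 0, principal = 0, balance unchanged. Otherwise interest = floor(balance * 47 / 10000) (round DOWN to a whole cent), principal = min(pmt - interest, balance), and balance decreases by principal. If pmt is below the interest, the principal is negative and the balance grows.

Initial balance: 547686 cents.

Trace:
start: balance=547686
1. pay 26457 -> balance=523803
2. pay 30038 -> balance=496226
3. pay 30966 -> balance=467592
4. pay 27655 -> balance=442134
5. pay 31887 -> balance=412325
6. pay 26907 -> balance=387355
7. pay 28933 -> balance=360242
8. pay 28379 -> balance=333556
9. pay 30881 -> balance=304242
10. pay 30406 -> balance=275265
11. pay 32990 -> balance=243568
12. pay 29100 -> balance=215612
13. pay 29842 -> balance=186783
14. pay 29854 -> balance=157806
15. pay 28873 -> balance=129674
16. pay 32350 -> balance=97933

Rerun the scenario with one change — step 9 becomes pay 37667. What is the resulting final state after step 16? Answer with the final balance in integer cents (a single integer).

(re-executing from step 9 with the substitution; state before step 9: balance=333556)
9. pay 37667 -> balance=297456
10. pay 30406 -> balance=268448
11. pay 32990 -> balance=236719
12. pay 29100 -> balance=208731
13. pay 29842 -> balance=179870
14. pay 29854 -> balance=150861
15. pay 28873 -> balance=122697
16. pay 32350 -> balance=90923

90923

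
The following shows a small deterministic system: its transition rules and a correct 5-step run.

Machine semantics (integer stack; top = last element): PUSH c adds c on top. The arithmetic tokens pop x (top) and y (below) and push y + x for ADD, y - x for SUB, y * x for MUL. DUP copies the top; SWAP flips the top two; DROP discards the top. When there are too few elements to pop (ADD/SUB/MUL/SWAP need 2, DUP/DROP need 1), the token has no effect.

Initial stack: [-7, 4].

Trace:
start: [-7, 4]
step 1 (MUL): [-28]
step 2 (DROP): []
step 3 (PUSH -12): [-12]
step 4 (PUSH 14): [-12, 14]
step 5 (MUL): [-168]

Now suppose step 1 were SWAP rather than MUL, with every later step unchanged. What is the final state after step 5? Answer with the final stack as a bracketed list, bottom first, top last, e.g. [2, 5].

(re-executing from step 1 with the substitution; state before step 1: [-7, 4])
step 1 (SWAP): [4, -7]
step 2 (DROP): [4]
step 3 (PUSH -12): [4, -12]
step 4 (PUSH 14): [4, -12, 14]
step 5 (MUL): [4, -168]

[4, -168]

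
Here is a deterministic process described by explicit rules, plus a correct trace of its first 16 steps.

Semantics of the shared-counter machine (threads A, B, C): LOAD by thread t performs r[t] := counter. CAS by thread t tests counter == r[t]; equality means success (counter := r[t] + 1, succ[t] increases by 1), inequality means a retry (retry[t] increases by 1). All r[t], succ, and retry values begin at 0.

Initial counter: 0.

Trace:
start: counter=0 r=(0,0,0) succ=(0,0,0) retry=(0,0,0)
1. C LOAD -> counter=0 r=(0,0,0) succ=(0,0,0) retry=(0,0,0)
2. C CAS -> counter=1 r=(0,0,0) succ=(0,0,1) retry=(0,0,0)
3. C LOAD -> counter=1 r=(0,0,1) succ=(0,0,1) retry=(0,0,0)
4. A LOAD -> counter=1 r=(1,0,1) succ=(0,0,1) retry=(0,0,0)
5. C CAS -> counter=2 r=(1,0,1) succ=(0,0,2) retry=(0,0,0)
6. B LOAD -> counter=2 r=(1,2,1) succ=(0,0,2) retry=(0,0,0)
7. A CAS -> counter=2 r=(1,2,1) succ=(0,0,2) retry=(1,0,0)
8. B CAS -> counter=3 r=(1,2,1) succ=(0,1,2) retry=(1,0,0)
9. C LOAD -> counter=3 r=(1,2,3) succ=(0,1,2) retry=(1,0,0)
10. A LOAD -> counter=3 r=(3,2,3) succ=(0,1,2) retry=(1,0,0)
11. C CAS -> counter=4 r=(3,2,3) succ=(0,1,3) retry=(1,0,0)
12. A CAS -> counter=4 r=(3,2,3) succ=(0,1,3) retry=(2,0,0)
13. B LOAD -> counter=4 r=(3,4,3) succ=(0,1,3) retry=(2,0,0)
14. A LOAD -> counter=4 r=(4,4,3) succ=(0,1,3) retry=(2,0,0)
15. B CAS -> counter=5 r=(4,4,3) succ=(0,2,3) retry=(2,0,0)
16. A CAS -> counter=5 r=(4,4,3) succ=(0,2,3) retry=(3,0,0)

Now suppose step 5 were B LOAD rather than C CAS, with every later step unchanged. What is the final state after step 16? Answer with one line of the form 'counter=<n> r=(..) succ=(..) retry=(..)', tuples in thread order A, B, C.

counter=4 r=(3,3,2) succ=(1,1,2) retry=(2,1,0)

(re-executing from step 5 with the substitution; state before step 5: counter=1 r=(1,0,1) succ=(0,0,1) retry=(0,0,0))
5. B LOAD -> counter=1 r=(1,1,1) succ=(0,0,1) retry=(0,0,0)
6. B LOAD -> counter=1 r=(1,1,1) succ=(0,0,1) retry=(0,0,0)
7. A CAS -> counter=2 r=(1,1,1) succ=(1,0,1) retry=(0,0,0)
8. B CAS -> counter=2 r=(1,1,1) succ=(1,0,1) retry=(0,1,0)
9. C LOAD -> counter=2 r=(1,1,2) succ=(1,0,1) retry=(0,1,0)
10. A LOAD -> counter=2 r=(2,1,2) succ=(1,0,1) retry=(0,1,0)
11. C CAS -> counter=3 r=(2,1,2) succ=(1,0,2) retry=(0,1,0)
12. A CAS -> counter=3 r=(2,1,2) succ=(1,0,2) retry=(1,1,0)
13. B LOAD -> counter=3 r=(2,3,2) succ=(1,0,2) retry=(1,1,0)
14. A LOAD -> counter=3 r=(3,3,2) succ=(1,0,2) retry=(1,1,0)
15. B CAS -> counter=4 r=(3,3,2) succ=(1,1,2) retry=(1,1,0)
16. A CAS -> counter=4 r=(3,3,2) succ=(1,1,2) retry=(2,1,0)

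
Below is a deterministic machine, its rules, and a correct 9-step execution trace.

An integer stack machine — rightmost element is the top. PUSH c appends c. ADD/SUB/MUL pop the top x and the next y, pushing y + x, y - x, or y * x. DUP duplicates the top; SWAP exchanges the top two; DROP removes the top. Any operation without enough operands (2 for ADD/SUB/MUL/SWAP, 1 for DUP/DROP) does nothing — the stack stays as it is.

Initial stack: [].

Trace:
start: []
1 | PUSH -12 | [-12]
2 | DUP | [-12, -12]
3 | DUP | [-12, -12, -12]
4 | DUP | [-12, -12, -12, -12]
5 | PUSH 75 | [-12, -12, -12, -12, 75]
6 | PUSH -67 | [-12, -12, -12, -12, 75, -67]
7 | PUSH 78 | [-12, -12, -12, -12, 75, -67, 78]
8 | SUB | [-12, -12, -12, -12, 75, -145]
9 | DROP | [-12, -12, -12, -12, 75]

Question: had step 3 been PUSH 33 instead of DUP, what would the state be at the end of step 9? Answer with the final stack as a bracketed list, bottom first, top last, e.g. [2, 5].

(re-executing from step 3 with the substitution; state before step 3: [-12, -12])
3 | PUSH 33 | [-12, -12, 33]
4 | DUP | [-12, -12, 33, 33]
5 | PUSH 75 | [-12, -12, 33, 33, 75]
6 | PUSH -67 | [-12, -12, 33, 33, 75, -67]
7 | PUSH 78 | [-12, -12, 33, 33, 75, -67, 78]
8 | SUB | [-12, -12, 33, 33, 75, -145]
9 | DROP | [-12, -12, 33, 33, 75]

[-12, -12, 33, 33, 75]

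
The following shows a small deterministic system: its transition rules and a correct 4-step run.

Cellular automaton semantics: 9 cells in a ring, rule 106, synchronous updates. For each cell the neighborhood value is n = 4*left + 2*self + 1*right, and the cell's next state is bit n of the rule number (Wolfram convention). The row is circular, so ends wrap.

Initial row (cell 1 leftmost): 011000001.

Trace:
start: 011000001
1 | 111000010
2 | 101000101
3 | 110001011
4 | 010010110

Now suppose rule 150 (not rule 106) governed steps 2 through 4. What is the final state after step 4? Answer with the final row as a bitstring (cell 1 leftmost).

(re-executing steps 2..4 under rule 150; state before step 2: 111000010)
2 | 010100110
3 | 110111001
4 | 100010110

100010110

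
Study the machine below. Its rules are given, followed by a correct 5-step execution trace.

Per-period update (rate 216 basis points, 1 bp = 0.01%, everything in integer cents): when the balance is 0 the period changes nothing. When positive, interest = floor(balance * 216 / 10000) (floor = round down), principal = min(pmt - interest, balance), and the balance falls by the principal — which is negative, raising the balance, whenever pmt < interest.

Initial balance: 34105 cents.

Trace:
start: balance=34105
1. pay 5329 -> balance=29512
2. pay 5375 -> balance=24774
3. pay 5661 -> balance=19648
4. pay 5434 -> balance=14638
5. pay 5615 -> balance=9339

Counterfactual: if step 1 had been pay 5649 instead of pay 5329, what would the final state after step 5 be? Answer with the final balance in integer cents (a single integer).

8990

(re-executing from step 1 with the substitution; state before step 1: balance=34105)
1. pay 5649 -> balance=29192
2. pay 5375 -> balance=24447
3. pay 5661 -> balance=19314
4. pay 5434 -> balance=14297
5. pay 5615 -> balance=8990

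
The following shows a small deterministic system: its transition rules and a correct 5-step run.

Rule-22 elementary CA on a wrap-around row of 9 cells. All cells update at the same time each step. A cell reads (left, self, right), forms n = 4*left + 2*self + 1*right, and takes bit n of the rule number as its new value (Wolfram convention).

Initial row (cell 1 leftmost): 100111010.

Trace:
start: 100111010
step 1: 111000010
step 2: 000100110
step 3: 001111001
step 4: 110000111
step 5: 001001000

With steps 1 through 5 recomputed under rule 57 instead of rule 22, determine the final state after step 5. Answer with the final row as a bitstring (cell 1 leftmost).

010101010

(re-executing steps 1..5 under rule 57; state before step 1: 100111010)
step 1: 010100101
step 2: 101010010
step 3: 010101001
step 4: 101010100
step 5: 010101010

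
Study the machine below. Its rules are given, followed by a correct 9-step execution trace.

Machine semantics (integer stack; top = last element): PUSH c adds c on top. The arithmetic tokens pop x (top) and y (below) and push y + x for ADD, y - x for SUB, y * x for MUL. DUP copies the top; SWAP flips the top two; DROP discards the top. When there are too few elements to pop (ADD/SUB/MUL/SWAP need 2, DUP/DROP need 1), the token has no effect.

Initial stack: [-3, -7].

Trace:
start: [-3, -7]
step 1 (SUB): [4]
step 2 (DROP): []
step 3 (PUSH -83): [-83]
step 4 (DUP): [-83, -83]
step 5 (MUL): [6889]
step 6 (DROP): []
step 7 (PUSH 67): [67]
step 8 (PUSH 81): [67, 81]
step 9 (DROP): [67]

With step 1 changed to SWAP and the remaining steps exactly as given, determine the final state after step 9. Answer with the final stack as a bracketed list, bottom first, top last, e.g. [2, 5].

(re-executing from step 1 with the substitution; state before step 1: [-3, -7])
step 1 (SWAP): [-7, -3]
step 2 (DROP): [-7]
step 3 (PUSH -83): [-7, -83]
step 4 (DUP): [-7, -83, -83]
step 5 (MUL): [-7, 6889]
step 6 (DROP): [-7]
step 7 (PUSH 67): [-7, 67]
step 8 (PUSH 81): [-7, 67, 81]
step 9 (DROP): [-7, 67]

[-7, 67]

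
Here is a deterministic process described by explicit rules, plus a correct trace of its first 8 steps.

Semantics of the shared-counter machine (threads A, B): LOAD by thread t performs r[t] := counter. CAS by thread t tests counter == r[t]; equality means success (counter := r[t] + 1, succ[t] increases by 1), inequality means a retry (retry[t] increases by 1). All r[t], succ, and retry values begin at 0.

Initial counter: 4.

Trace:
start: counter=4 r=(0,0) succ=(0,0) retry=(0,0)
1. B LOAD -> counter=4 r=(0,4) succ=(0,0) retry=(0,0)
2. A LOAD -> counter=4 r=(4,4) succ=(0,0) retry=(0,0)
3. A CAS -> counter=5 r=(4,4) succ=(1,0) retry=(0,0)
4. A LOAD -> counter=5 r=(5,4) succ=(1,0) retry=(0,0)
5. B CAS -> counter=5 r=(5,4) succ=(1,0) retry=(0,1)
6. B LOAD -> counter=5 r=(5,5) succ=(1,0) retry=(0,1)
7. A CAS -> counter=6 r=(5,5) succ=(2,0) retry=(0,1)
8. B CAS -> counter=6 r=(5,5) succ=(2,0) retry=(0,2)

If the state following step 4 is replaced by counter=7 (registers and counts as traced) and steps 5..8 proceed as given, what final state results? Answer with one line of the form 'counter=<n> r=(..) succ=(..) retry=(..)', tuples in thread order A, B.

state after step 4 := counter=7 r=(5,4) succ=(1,0) retry=(0,0)
5. B CAS -> counter=7 r=(5,4) succ=(1,0) retry=(0,1)
6. B LOAD -> counter=7 r=(5,7) succ=(1,0) retry=(0,1)
7. A CAS -> counter=7 r=(5,7) succ=(1,0) retry=(1,1)
8. B CAS -> counter=8 r=(5,7) succ=(1,1) retry=(1,1)

counter=8 r=(5,7) succ=(1,1) retry=(1,1)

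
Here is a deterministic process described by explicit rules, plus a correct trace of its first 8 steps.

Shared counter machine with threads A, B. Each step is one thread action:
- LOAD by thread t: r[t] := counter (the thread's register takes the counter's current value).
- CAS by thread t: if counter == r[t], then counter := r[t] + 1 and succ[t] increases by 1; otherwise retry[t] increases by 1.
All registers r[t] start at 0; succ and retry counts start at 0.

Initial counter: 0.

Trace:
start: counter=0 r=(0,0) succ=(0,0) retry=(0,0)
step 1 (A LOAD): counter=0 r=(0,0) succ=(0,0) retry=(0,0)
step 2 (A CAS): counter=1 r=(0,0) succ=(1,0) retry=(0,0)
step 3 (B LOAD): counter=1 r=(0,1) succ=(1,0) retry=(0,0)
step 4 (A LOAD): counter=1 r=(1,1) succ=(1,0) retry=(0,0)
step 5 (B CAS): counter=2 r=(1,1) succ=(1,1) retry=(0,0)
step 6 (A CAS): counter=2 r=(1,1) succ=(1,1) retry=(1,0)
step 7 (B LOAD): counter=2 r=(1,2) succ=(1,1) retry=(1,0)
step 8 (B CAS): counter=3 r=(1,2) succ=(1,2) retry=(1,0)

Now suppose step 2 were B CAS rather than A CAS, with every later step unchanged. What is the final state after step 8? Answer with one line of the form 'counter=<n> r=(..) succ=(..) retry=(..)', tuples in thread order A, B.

counter=3 r=(1,2) succ=(0,3) retry=(1,0)

(re-executing from step 2 with the substitution; state before step 2: counter=0 r=(0,0) succ=(0,0) retry=(0,0))
step 2 (B CAS): counter=1 r=(0,0) succ=(0,1) retry=(0,0)
step 3 (B LOAD): counter=1 r=(0,1) succ=(0,1) retry=(0,0)
step 4 (A LOAD): counter=1 r=(1,1) succ=(0,1) retry=(0,0)
step 5 (B CAS): counter=2 r=(1,1) succ=(0,2) retry=(0,0)
step 6 (A CAS): counter=2 r=(1,1) succ=(0,2) retry=(1,0)
step 7 (B LOAD): counter=2 r=(1,2) succ=(0,2) retry=(1,0)
step 8 (B CAS): counter=3 r=(1,2) succ=(0,3) retry=(1,0)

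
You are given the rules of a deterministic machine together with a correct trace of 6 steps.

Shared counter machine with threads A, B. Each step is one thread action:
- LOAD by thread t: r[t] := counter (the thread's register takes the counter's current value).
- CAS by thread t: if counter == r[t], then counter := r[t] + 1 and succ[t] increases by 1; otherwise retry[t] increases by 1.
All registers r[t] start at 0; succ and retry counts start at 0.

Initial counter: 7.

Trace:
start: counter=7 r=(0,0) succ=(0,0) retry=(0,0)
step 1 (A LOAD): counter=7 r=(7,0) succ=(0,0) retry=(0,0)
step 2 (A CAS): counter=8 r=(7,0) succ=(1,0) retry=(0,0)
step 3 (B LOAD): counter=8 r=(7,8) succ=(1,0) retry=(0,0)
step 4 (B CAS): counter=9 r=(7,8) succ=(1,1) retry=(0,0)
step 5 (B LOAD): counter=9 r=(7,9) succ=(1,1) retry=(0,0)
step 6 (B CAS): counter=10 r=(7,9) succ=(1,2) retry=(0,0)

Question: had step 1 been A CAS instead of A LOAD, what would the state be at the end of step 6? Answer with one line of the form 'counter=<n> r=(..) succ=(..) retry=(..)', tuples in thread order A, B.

(re-executing from step 1 with the substitution; state before step 1: counter=7 r=(0,0) succ=(0,0) retry=(0,0))
step 1 (A CAS): counter=7 r=(0,0) succ=(0,0) retry=(1,0)
step 2 (A CAS): counter=7 r=(0,0) succ=(0,0) retry=(2,0)
step 3 (B LOAD): counter=7 r=(0,7) succ=(0,0) retry=(2,0)
step 4 (B CAS): counter=8 r=(0,7) succ=(0,1) retry=(2,0)
step 5 (B LOAD): counter=8 r=(0,8) succ=(0,1) retry=(2,0)
step 6 (B CAS): counter=9 r=(0,8) succ=(0,2) retry=(2,0)

counter=9 r=(0,8) succ=(0,2) retry=(2,0)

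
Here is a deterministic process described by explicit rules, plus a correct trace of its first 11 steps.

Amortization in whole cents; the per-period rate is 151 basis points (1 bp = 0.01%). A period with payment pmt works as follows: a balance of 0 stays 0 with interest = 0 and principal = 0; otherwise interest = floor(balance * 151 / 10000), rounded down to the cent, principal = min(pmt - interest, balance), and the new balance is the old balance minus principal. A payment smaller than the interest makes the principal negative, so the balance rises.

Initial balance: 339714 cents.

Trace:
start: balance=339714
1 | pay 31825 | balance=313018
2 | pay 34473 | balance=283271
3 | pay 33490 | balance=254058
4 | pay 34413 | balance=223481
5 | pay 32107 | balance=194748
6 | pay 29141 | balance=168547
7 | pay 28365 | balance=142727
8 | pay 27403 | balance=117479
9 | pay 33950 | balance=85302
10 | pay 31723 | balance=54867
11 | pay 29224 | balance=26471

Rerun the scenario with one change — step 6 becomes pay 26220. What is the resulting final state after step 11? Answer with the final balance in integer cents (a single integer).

29619

(re-executing from step 6 with the substitution; state before step 6: balance=194748)
6 | pay 26220 | balance=171468
7 | pay 28365 | balance=145692
8 | pay 27403 | balance=120488
9 | pay 33950 | balance=88357
10 | pay 31723 | balance=57968
11 | pay 29224 | balance=29619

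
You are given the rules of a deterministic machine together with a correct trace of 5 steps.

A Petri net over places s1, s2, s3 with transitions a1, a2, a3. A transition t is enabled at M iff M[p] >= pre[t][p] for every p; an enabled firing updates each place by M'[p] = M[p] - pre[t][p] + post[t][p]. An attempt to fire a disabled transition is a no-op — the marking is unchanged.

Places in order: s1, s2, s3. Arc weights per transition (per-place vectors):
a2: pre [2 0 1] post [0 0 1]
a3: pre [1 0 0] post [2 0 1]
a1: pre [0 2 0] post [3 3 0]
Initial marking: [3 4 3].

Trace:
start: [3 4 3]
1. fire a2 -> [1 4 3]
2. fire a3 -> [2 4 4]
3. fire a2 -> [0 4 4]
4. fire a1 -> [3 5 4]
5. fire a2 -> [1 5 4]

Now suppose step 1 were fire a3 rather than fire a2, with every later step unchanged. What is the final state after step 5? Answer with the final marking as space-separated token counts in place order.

(re-executing from step 1 with the substitution; state before step 1: [3 4 3])
1. fire a3 -> [4 4 4]
2. fire a3 -> [5 4 5]
3. fire a2 -> [3 4 5]
4. fire a1 -> [6 5 5]
5. fire a2 -> [4 5 5]

4 5 5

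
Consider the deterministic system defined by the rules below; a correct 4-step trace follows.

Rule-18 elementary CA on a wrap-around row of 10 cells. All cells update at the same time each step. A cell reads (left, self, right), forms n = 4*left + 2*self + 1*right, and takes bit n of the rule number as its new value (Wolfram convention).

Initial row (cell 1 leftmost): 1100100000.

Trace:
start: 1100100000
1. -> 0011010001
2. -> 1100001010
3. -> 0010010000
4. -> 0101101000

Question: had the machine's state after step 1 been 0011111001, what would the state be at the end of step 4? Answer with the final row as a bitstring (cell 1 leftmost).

state after step 1 := 0011111001
2. -> 1100000110
3. -> 0010001000
4. -> 0101010100

0101010100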